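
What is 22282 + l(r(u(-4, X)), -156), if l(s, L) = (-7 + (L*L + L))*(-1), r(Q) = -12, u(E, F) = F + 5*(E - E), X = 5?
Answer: -1891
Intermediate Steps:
u(E, F) = F (u(E, F) = F + 5*0 = F + 0 = F)
l(s, L) = 7 - L - L² (l(s, L) = (-7 + (L² + L))*(-1) = (-7 + (L + L²))*(-1) = (-7 + L + L²)*(-1) = 7 - L - L²)
22282 + l(r(u(-4, X)), -156) = 22282 + (7 - 1*(-156) - 1*(-156)²) = 22282 + (7 + 156 - 1*24336) = 22282 + (7 + 156 - 24336) = 22282 - 24173 = -1891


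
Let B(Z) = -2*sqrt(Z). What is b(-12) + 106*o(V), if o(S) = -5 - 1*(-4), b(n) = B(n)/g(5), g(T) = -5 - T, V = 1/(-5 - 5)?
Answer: -106 + 2*I*sqrt(3)/5 ≈ -106.0 + 0.69282*I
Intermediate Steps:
V = -1/10 (V = 1/(-10) = -1/10 ≈ -0.10000)
b(n) = sqrt(n)/5 (b(n) = (-2*sqrt(n))/(-5 - 1*5) = (-2*sqrt(n))/(-5 - 5) = -2*sqrt(n)/(-10) = -2*sqrt(n)*(-1/10) = sqrt(n)/5)
o(S) = -1 (o(S) = -5 + 4 = -1)
b(-12) + 106*o(V) = sqrt(-12)/5 + 106*(-1) = (2*I*sqrt(3))/5 - 106 = 2*I*sqrt(3)/5 - 106 = -106 + 2*I*sqrt(3)/5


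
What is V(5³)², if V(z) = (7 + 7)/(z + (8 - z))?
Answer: 49/16 ≈ 3.0625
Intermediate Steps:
V(z) = 7/4 (V(z) = 14/8 = 14*(⅛) = 7/4)
V(5³)² = (7/4)² = 49/16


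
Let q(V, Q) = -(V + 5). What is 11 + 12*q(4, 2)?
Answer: -97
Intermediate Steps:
q(V, Q) = -5 - V (q(V, Q) = -(5 + V) = -5 - V)
11 + 12*q(4, 2) = 11 + 12*(-5 - 1*4) = 11 + 12*(-5 - 4) = 11 + 12*(-9) = 11 - 108 = -97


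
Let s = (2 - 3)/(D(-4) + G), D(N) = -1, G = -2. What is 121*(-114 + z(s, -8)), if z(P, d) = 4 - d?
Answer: -12342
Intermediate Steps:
s = ⅓ (s = (2 - 3)/(-1 - 2) = -1/(-3) = -1*(-⅓) = ⅓ ≈ 0.33333)
121*(-114 + z(s, -8)) = 121*(-114 + (4 - 1*(-8))) = 121*(-114 + (4 + 8)) = 121*(-114 + 12) = 121*(-102) = -12342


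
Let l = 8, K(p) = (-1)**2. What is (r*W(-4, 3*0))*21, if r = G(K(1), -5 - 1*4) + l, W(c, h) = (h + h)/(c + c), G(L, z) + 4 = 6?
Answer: 0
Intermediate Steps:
K(p) = 1
G(L, z) = 2 (G(L, z) = -4 + 6 = 2)
W(c, h) = h/c (W(c, h) = (2*h)/((2*c)) = (2*h)*(1/(2*c)) = h/c)
r = 10 (r = 2 + 8 = 10)
(r*W(-4, 3*0))*21 = (10*((3*0)/(-4)))*21 = (10*(0*(-1/4)))*21 = (10*0)*21 = 0*21 = 0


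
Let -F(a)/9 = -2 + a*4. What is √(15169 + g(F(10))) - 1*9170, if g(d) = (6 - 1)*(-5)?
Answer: -9170 + 2*√3786 ≈ -9046.9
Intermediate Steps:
F(a) = 18 - 36*a (F(a) = -9*(-2 + a*4) = -9*(-2 + 4*a) = 18 - 36*a)
g(d) = -25 (g(d) = 5*(-5) = -25)
√(15169 + g(F(10))) - 1*9170 = √(15169 - 25) - 1*9170 = √15144 - 9170 = 2*√3786 - 9170 = -9170 + 2*√3786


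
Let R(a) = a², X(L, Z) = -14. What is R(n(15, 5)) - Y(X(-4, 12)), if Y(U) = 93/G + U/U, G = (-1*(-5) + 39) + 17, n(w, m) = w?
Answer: 13571/61 ≈ 222.48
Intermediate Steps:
G = 61 (G = (5 + 39) + 17 = 44 + 17 = 61)
Y(U) = 154/61 (Y(U) = 93/61 + U/U = 93*(1/61) + 1 = 93/61 + 1 = 154/61)
R(n(15, 5)) - Y(X(-4, 12)) = 15² - 1*154/61 = 225 - 154/61 = 13571/61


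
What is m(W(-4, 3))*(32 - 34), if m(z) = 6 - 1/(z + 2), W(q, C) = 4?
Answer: -35/3 ≈ -11.667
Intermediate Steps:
m(z) = 6 - 1/(2 + z)
m(W(-4, 3))*(32 - 34) = ((11 + 6*4)/(2 + 4))*(32 - 34) = ((11 + 24)/6)*(-2) = ((⅙)*35)*(-2) = (35/6)*(-2) = -35/3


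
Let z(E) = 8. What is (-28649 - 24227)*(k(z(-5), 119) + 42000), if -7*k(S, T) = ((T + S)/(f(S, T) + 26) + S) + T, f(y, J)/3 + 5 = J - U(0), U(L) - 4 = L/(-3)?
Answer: -197564868537/89 ≈ -2.2198e+9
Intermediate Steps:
U(L) = 4 - L/3 (U(L) = 4 + L/(-3) = 4 + L*(-1/3) = 4 - L/3)
f(y, J) = -27 + 3*J (f(y, J) = -15 + 3*(J - (4 - 1/3*0)) = -15 + 3*(J - (4 + 0)) = -15 + 3*(J - 1*4) = -15 + 3*(J - 4) = -15 + 3*(-4 + J) = -15 + (-12 + 3*J) = -27 + 3*J)
k(S, T) = -S/7 - T/7 - (S + T)/(7*(-1 + 3*T)) (k(S, T) = -(((T + S)/((-27 + 3*T) + 26) + S) + T)/7 = -(((S + T)/(-1 + 3*T) + S) + T)/7 = -((S + (S + T)/(-1 + 3*T)) + T)/7 = -(S + T + (S + T)/(-1 + 3*T))/7 = -S/7 - T/7 - (S + T)/(7*(-1 + 3*T)))
(-28649 - 24227)*(k(z(-5), 119) + 42000) = (-28649 - 24227)*((3/7)*119*(-1*8 - 1*119)/(-1 + 3*119) + 42000) = -52876*((3/7)*119*(-8 - 119)/(-1 + 357) + 42000) = -52876*((3/7)*119*(-127)/356 + 42000) = -52876*((3/7)*119*(1/356)*(-127) + 42000) = -52876*(-6477/356 + 42000) = -52876*14945523/356 = -197564868537/89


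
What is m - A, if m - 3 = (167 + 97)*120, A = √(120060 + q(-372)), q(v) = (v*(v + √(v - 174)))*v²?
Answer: 31683 - 6*√(531951431 - 1429968*I*√546) ≈ -1.0677e+5 + 4344.0*I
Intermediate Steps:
q(v) = v³*(v + √(-174 + v)) (q(v) = (v*(v + √(-174 + v)))*v² = v³*(v + √(-174 + v)))
A = √(19150251516 - 51478848*I*√546) (A = √(120060 + (-372)³*(-372 + √(-174 - 372))) = √(120060 - 51478848*(-372 + √(-546))) = √(120060 - 51478848*(-372 + I*√546)) = √(120060 + (19150131456 - 51478848*I*√546)) = √(19150251516 - 51478848*I*√546) ≈ 1.3845e+5 - 4344.0*I)
m = 31683 (m = 3 + (167 + 97)*120 = 3 + 264*120 = 3 + 31680 = 31683)
m - A = 31683 - 6*√(531951431 - 1429968*I*√546)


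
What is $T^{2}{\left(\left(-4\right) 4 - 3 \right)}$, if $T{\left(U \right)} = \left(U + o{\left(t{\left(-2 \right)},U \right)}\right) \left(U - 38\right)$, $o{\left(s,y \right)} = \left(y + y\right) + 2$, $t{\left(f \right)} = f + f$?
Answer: $9828225$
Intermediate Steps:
$t{\left(f \right)} = 2 f$
$o{\left(s,y \right)} = 2 + 2 y$ ($o{\left(s,y \right)} = 2 y + 2 = 2 + 2 y$)
$T{\left(U \right)} = \left(-38 + U\right) \left(2 + 3 U\right)$ ($T{\left(U \right)} = \left(U + \left(2 + 2 U\right)\right) \left(U - 38\right) = \left(2 + 3 U\right) \left(-38 + U\right) = \left(-38 + U\right) \left(2 + 3 U\right)$)
$T^{2}{\left(\left(-4\right) 4 - 3 \right)} = \left(-76 - 112 \left(\left(-4\right) 4 - 3\right) + 3 \left(\left(-4\right) 4 - 3\right)^{2}\right)^{2} = \left(-76 - 112 \left(-16 - 3\right) + 3 \left(-16 - 3\right)^{2}\right)^{2} = \left(-76 - -2128 + 3 \left(-19\right)^{2}\right)^{2} = \left(-76 + 2128 + 3 \cdot 361\right)^{2} = \left(-76 + 2128 + 1083\right)^{2} = 3135^{2} = 9828225$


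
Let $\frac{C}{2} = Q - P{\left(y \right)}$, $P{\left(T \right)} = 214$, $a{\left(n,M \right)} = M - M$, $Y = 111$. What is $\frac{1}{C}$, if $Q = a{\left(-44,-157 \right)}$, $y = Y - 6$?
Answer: $- \frac{1}{428} \approx -0.0023364$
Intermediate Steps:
$a{\left(n,M \right)} = 0$
$y = 105$ ($y = 111 - 6 = 105$)
$Q = 0$
$C = -428$ ($C = 2 \left(0 - 214\right) = 2 \left(-214\right) = -428$)
$\frac{1}{C} = \frac{1}{-428} = - \frac{1}{428}$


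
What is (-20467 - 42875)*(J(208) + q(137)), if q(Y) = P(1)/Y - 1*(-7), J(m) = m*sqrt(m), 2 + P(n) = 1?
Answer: -60681636/137 - 52700544*sqrt(13) ≈ -1.9046e+8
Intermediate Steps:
P(n) = -1 (P(n) = -2 + 1 = -1)
J(m) = m**(3/2)
q(Y) = 7 - 1/Y (q(Y) = -1/Y - 1*(-7) = -1/Y + 7 = 7 - 1/Y)
(-20467 - 42875)*(J(208) + q(137)) = (-20467 - 42875)*(208**(3/2) + (7 - 1/137)) = -63342*(832*sqrt(13) + (7 - 1*1/137)) = -63342*(832*sqrt(13) + (7 - 1/137)) = -63342*(832*sqrt(13) + 958/137) = -63342*(958/137 + 832*sqrt(13)) = -60681636/137 - 52700544*sqrt(13)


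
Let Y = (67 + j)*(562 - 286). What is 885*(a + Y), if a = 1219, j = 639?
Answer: 173526375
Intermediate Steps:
Y = 194856 (Y = (67 + 639)*(562 - 286) = 706*276 = 194856)
885*(a + Y) = 885*(1219 + 194856) = 885*196075 = 173526375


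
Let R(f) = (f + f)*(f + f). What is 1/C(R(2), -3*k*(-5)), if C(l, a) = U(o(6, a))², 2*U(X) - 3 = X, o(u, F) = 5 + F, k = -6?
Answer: 1/1681 ≈ 0.00059488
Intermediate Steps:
U(X) = 3/2 + X/2
R(f) = 4*f² (R(f) = (2*f)*(2*f) = 4*f²)
C(l, a) = (4 + a/2)² (C(l, a) = (3/2 + (5 + a)/2)² = (3/2 + (5/2 + a/2))² = (4 + a/2)²)
1/C(R(2), -3*k*(-5)) = 1/((8 - 3*(-6)*(-5))²/4) = 1/((8 + 18*(-5))²/4) = 1/((8 - 90)²/4) = 1/((¼)*(-82)²) = 1/((¼)*6724) = 1/1681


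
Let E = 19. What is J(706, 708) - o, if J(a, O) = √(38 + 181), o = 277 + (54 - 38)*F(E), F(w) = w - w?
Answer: -277 + √219 ≈ -262.20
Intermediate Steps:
F(w) = 0
o = 277 (o = 277 + (54 - 38)*0 = 277 + 16*0 = 277 + 0 = 277)
J(a, O) = √219
J(706, 708) - o = √219 - 1*277 = √219 - 277 = -277 + √219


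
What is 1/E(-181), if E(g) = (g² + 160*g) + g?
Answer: 1/3620 ≈ 0.00027624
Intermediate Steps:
E(g) = g² + 161*g
1/E(-181) = 1/(-181*(161 - 181)) = 1/(-181*(-20)) = 1/3620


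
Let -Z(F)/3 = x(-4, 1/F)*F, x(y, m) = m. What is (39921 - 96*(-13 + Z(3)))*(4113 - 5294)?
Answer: -48960717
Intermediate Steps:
Z(F) = -3 (Z(F) = -3*F/F = -3*1 = -3)
(39921 - 96*(-13 + Z(3)))*(4113 - 5294) = (39921 - 96*(-13 - 3))*(4113 - 5294) = (39921 - 96*(-16))*(-1181) = (39921 + 1536)*(-1181) = 41457*(-1181) = -48960717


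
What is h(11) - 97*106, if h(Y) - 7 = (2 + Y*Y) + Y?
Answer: -10141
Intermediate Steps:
h(Y) = 9 + Y + Y² (h(Y) = 7 + ((2 + Y*Y) + Y) = 7 + ((2 + Y²) + Y) = 7 + (2 + Y + Y²) = 9 + Y + Y²)
h(11) - 97*106 = (9 + 11 + 11²) - 97*106 = (9 + 11 + 121) - 10282 = 141 - 10282 = -10141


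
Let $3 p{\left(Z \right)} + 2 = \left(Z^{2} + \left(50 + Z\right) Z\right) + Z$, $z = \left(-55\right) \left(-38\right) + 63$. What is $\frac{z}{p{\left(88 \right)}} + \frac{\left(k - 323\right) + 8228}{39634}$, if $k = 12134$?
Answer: $\frac{54687916}{65970793} \approx 0.82897$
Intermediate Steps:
$z = 2153$ ($z = 2090 + 63 = 2153$)
$p{\left(Z \right)} = - \frac{2}{3} + \frac{Z}{3} + \frac{Z^{2}}{3} + \frac{Z \left(50 + Z\right)}{3}$ ($p{\left(Z \right)} = - \frac{2}{3} + \frac{\left(Z^{2} + \left(50 + Z\right) Z\right) + Z}{3} = - \frac{2}{3} + \frac{\left(Z^{2} + Z \left(50 + Z\right)\right) + Z}{3} = - \frac{2}{3} + \frac{Z + Z^{2} + Z \left(50 + Z\right)}{3} = - \frac{2}{3} + \left(\frac{Z}{3} + \frac{Z^{2}}{3} + \frac{Z \left(50 + Z\right)}{3}\right) = - \frac{2}{3} + \frac{Z}{3} + \frac{Z^{2}}{3} + \frac{Z \left(50 + Z\right)}{3}$)
$\frac{z}{p{\left(88 \right)}} + \frac{\left(k - 323\right) + 8228}{39634} = \frac{2153}{- \frac{2}{3} + 17 \cdot 88 + \frac{2 \cdot 88^{2}}{3}} + \frac{\left(12134 - 323\right) + 8228}{39634} = \frac{2153}{- \frac{2}{3} + 1496 + \frac{2}{3} \cdot 7744} + \left(11811 + 8228\right) \frac{1}{39634} = \frac{2153}{- \frac{2}{3} + 1496 + \frac{15488}{3}} + 20039 \cdot \frac{1}{39634} = \frac{2153}{6658} + \frac{20039}{39634} = \frac{54687916}{65970793}$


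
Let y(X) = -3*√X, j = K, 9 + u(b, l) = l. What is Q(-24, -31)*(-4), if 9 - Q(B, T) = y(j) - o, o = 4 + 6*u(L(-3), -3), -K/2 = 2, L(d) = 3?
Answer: 236 - 24*I ≈ 236.0 - 24.0*I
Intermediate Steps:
u(b, l) = -9 + l
K = -4 (K = -2*2 = -4)
j = -4
o = -68 (o = 4 + 6*(-9 - 3) = 4 + 6*(-12) = 4 - 72 = -68)
Q(B, T) = -59 + 6*I (Q(B, T) = 9 - (-6*I - 1*(-68)) = 9 - (-6*I + 68) = 9 - (68 - 6*I) = 9 + (-68 + 6*I) = -59 + 6*I)
Q(-24, -31)*(-4) = (-59 + 6*I)*(-4) = 236 - 24*I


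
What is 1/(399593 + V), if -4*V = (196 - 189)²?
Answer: 4/1598323 ≈ 2.5026e-6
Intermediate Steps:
V = -49/4 (V = -(196 - 189)²/4 = -¼*7² = -¼*49 = -49/4 ≈ -12.250)
1/(399593 + V) = 1/(399593 - 49/4) = 1/(1598323/4) = 4/1598323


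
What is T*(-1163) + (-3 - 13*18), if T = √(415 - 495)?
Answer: -237 - 4652*I*√5 ≈ -237.0 - 10402.0*I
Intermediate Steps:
T = 4*I*√5 (T = √(-80) = 4*I*√5 ≈ 8.9443*I)
T*(-1163) + (-3 - 13*18) = (4*I*√5)*(-1163) + (-3 - 13*18) = -4652*I*√5 + (-3 - 234) = -4652*I*√5 - 237 = -237 - 4652*I*√5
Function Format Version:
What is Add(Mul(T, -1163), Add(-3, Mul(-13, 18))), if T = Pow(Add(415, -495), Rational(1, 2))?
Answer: Add(-237, Mul(-4652, I, Pow(5, Rational(1, 2)))) ≈ Add(-237.00, Mul(-10402., I))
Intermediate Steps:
T = Mul(4, I, Pow(5, Rational(1, 2))) (T = Pow(-80, Rational(1, 2)) = Mul(4, I, Pow(5, Rational(1, 2))) ≈ Mul(8.9443, I))
Add(Mul(T, -1163), Add(-3, Mul(-13, 18))) = Add(Mul(Mul(4, I, Pow(5, Rational(1, 2))), -1163), Add(-3, Mul(-13, 18))) = Add(Mul(-4652, I, Pow(5, Rational(1, 2))), Add(-3, -234)) = Add(Mul(-4652, I, Pow(5, Rational(1, 2))), -237) = Add(-237, Mul(-4652, I, Pow(5, Rational(1, 2))))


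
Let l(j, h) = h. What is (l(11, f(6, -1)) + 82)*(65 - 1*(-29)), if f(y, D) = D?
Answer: 7614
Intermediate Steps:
(l(11, f(6, -1)) + 82)*(65 - 1*(-29)) = (-1 + 82)*(65 - 1*(-29)) = 81*(65 + 29) = 81*94 = 7614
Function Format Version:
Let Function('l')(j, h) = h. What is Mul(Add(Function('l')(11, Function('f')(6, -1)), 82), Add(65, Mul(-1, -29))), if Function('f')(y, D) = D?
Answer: 7614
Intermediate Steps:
Mul(Add(Function('l')(11, Function('f')(6, -1)), 82), Add(65, Mul(-1, -29))) = Mul(Add(-1, 82), Add(65, Mul(-1, -29))) = Mul(81, Add(65, 29)) = Mul(81, 94) = 7614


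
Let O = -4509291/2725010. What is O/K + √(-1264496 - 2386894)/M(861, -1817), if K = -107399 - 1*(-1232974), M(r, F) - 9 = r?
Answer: -4509291/3067203130750 + I*√405710/290 ≈ -1.4702e-6 + 2.1964*I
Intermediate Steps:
M(r, F) = 9 + r
K = 1125575 (K = -107399 + 1232974 = 1125575)
O = -4509291/2725010 (O = -4509291*1/2725010 = -4509291/2725010 ≈ -1.6548)
O/K + √(-1264496 - 2386894)/M(861, -1817) = -4509291/2725010/1125575 + √(-1264496 - 2386894)/(9 + 861) = -4509291/2725010*1/1125575 + √(-3651390)/870 = -4509291/3067203130750 + (3*I*√405710)*(1/870) = -4509291/3067203130750 + I*√405710/290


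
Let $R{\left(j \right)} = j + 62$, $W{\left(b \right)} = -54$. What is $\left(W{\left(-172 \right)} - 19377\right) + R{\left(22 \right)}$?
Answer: $-19347$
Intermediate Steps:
$R{\left(j \right)} = 62 + j$
$\left(W{\left(-172 \right)} - 19377\right) + R{\left(22 \right)} = \left(-54 - 19377\right) + \left(62 + 22\right) = -19431 + 84 = -19347$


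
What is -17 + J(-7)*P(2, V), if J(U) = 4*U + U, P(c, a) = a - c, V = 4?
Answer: -87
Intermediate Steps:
J(U) = 5*U
-17 + J(-7)*P(2, V) = -17 + (5*(-7))*(4 - 1*2) = -17 - 35*(4 - 2) = -17 - 35*2 = -17 - 70 = -87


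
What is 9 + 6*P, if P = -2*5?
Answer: -51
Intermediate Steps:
P = -10
9 + 6*P = 9 + 6*(-10) = 9 - 60 = -51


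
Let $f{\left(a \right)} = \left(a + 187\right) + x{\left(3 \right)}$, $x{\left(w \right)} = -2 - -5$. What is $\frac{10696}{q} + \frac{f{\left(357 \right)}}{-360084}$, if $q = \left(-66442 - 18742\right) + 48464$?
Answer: $- \frac{80657173}{275464260} \approx -0.2928$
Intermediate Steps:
$x{\left(w \right)} = 3$ ($x{\left(w \right)} = -2 + 5 = 3$)
$f{\left(a \right)} = 190 + a$ ($f{\left(a \right)} = \left(a + 187\right) + 3 = \left(187 + a\right) + 3 = 190 + a$)
$q = -36720$ ($q = -85184 + 48464 = -36720$)
$\frac{10696}{q} + \frac{f{\left(357 \right)}}{-360084} = \frac{10696}{-36720} + \frac{190 + 357}{-360084} = 10696 \left(- \frac{1}{36720}\right) + 547 \left(- \frac{1}{360084}\right) = - \frac{1337}{4590} - \frac{547}{360084} = - \frac{80657173}{275464260}$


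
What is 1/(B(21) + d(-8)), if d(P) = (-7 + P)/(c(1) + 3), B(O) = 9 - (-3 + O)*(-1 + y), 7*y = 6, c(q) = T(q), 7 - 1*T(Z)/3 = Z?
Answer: 7/76 ≈ 0.092105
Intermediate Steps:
T(Z) = 21 - 3*Z
c(q) = 21 - 3*q
y = 6/7 (y = (⅐)*6 = 6/7 ≈ 0.85714)
B(O) = 60/7 + O/7 (B(O) = 9 - (-3 + O)*(-1 + 6/7) = 9 - (-3 + O)*(-1)/7 = 9 - (3/7 - O/7) = 9 + (-3/7 + O/7) = 60/7 + O/7)
d(P) = -⅓ + P/21 (d(P) = (-7 + P)/((21 - 3*1) + 3) = (-7 + P)/((21 - 3) + 3) = (-7 + P)/(18 + 3) = (-7 + P)/21 = (-7 + P)*(1/21) = -⅓ + P/21)
1/(B(21) + d(-8)) = 1/((60/7 + (⅐)*21) + (-⅓ + (1/21)*(-8))) = 1/((60/7 + 3) + (-⅓ - 8/21)) = 1/(81/7 - 5/7) = 1/(76/7) = 7/76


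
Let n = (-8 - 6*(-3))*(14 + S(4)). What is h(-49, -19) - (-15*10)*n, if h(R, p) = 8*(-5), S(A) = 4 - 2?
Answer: 23960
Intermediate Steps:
S(A) = 2
n = 160 (n = (-8 - 6*(-3))*(14 + 2) = (-8 + 18)*16 = 10*16 = 160)
h(R, p) = -40
h(-49, -19) - (-15*10)*n = -40 - (-15*10)*160 = -40 - (-150)*160 = -40 - 1*(-24000) = -40 + 24000 = 23960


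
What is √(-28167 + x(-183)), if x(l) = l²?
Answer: √5322 ≈ 72.952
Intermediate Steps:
√(-28167 + x(-183)) = √(-28167 + (-183)²) = √(-28167 + 33489) = √5322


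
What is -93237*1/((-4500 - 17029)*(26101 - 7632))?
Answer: 93237/397619101 ≈ 0.00023449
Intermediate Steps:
-93237*1/((-4500 - 17029)*(26101 - 7632)) = -93237/(18469*(-21529)) = -93237/(-397619101) = -93237*(-1/397619101) = 93237/397619101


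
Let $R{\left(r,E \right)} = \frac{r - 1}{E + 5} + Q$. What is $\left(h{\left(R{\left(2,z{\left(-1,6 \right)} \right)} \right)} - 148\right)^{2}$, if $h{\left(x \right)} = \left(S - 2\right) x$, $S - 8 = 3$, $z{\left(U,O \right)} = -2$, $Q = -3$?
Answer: $29584$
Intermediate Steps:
$S = 11$ ($S = 8 + 3 = 11$)
$R{\left(r,E \right)} = -3 + \frac{-1 + r}{5 + E}$ ($R{\left(r,E \right)} = \frac{r - 1}{E + 5} - 3 = \frac{-1 + r}{5 + E} - 3 = -3 + \frac{-1 + r}{5 + E}$)
$h{\left(x \right)} = 9 x$ ($h{\left(x \right)} = \left(11 - 2\right) x = 9 x$)
$\left(h{\left(R{\left(2,z{\left(-1,6 \right)} \right)} \right)} - 148\right)^{2} = \left(9 \frac{-16 + 2 - -6}{5 - 2} - 148\right)^{2} = \left(9 \frac{-16 + 2 + 6}{3} - 148\right)^{2} = \left(9 \cdot \frac{1}{3} \left(-8\right) - 148\right)^{2} = \left(9 \left(- \frac{8}{3}\right) - 148\right)^{2} = \left(-24 - 148\right)^{2} = \left(-172\right)^{2} = 29584$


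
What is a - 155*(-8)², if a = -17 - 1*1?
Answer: -9938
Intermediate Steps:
a = -18 (a = -17 - 1 = -18)
a - 155*(-8)² = -18 - 155*(-8)² = -18 - 155*64 = -18 - 9920 = -9938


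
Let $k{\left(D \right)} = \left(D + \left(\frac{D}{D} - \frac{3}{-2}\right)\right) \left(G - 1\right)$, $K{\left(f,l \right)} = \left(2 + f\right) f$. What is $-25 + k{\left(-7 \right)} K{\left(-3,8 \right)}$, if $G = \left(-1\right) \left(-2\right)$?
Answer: $- \frac{77}{2} \approx -38.5$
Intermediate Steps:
$K{\left(f,l \right)} = f \left(2 + f\right)$
$G = 2$
$k{\left(D \right)} = \frac{5}{2} + D$ ($k{\left(D \right)} = \left(D + \left(\frac{D}{D} - \frac{3}{-2}\right)\right) \left(2 - 1\right) = \left(D + \left(1 - - \frac{3}{2}\right)\right) 1 = \left(D + \left(1 + \frac{3}{2}\right)\right) 1 = \left(D + \frac{5}{2}\right) 1 = \left(\frac{5}{2} + D\right) 1 = \frac{5}{2} + D$)
$-25 + k{\left(-7 \right)} K{\left(-3,8 \right)} = -25 + \left(\frac{5}{2} - 7\right) \left(- 3 \left(2 - 3\right)\right) = -25 - \frac{9 \left(\left(-3\right) \left(-1\right)\right)}{2} = -25 - \frac{27}{2} = - \frac{77}{2}$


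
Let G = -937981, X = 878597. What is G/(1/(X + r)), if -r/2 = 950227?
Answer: 958482450717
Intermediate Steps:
r = -1900454 (r = -2*950227 = -1900454)
G/(1/(X + r)) = -937981/(1/(878597 - 1900454)) = -937981/(1/(-1021857)) = -937981/(-1/1021857) = -937981*(-1021857) = 958482450717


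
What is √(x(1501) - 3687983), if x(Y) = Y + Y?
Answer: I*√3684981 ≈ 1919.6*I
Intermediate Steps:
x(Y) = 2*Y
√(x(1501) - 3687983) = √(2*1501 - 3687983) = √(3002 - 3687983) = √(-3684981) = I*√3684981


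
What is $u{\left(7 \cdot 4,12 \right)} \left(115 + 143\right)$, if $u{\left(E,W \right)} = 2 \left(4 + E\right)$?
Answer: $16512$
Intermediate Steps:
$u{\left(E,W \right)} = 8 + 2 E$
$u{\left(7 \cdot 4,12 \right)} \left(115 + 143\right) = \left(8 + 2 \cdot 7 \cdot 4\right) \left(115 + 143\right) = \left(8 + 2 \cdot 28\right) 258 = \left(8 + 56\right) 258 = 64 \cdot 258 = 16512$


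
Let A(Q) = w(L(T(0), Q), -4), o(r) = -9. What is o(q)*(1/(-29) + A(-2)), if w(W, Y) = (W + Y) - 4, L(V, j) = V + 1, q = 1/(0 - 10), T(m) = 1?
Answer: 1575/29 ≈ 54.310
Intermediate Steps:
q = -⅒ (q = 1/(-10) = -⅒ ≈ -0.10000)
L(V, j) = 1 + V
w(W, Y) = -4 + W + Y
A(Q) = -6 (A(Q) = -4 + (1 + 1) - 4 = -4 + 2 - 4 = -6)
o(q)*(1/(-29) + A(-2)) = -9*(1/(-29) - 6) = -9*(-1/29 - 6) = -9*(-175/29) = 1575/29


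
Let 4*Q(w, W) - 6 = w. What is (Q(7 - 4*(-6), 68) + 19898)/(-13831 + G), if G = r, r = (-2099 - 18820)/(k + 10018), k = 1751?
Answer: -104128189/72354648 ≈ -1.4391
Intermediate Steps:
r = -6973/3923 (r = (-2099 - 18820)/(1751 + 10018) = -20919/11769 = -20919*1/11769 = -6973/3923 ≈ -1.7775)
G = -6973/3923 ≈ -1.7775
Q(w, W) = 3/2 + w/4
(Q(7 - 4*(-6), 68) + 19898)/(-13831 + G) = ((3/2 + (7 - 4*(-6))/4) + 19898)/(-13831 - 6973/3923) = ((3/2 + (7 + 24)/4) + 19898)/(-54265986/3923) = ((3/2 + (¼)*31) + 19898)*(-3923/54265986) = ((3/2 + 31/4) + 19898)*(-3923/54265986) = (37/4 + 19898)*(-3923/54265986) = (79629/4)*(-3923/54265986) = -104128189/72354648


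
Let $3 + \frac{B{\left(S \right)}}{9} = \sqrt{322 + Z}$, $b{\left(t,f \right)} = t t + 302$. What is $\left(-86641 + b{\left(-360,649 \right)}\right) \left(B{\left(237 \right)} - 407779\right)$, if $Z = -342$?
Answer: $-17642095366 + 778698 i \sqrt{5} \approx -1.7642 \cdot 10^{10} + 1.7412 \cdot 10^{6} i$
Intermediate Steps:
$b{\left(t,f \right)} = 302 + t^{2}$ ($b{\left(t,f \right)} = t^{2} + 302 = 302 + t^{2}$)
$B{\left(S \right)} = -27 + 18 i \sqrt{5}$ ($B{\left(S \right)} = -27 + 9 \sqrt{322 - 342} = -27 + 9 \sqrt{-20} = -27 + 9 \cdot 2 i \sqrt{5} = -27 + 18 i \sqrt{5}$)
$\left(-86641 + b{\left(-360,649 \right)}\right) \left(B{\left(237 \right)} - 407779\right) = \left(-86641 + \left(302 + \left(-360\right)^{2}\right)\right) \left(\left(-27 + 18 i \sqrt{5}\right) - 407779\right) = \left(-86641 + \left(302 + 129600\right)\right) \left(-407806 + 18 i \sqrt{5}\right) = \left(-86641 + 129902\right) \left(-407806 + 18 i \sqrt{5}\right) = 43261 \left(-407806 + 18 i \sqrt{5}\right) = -17642095366 + 778698 i \sqrt{5}$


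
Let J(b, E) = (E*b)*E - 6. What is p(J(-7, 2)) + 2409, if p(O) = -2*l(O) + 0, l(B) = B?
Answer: 2477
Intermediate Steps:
J(b, E) = -6 + b*E² (J(b, E) = b*E² - 6 = -6 + b*E²)
p(O) = -2*O (p(O) = -2*O + 0 = -2*O)
p(J(-7, 2)) + 2409 = -2*(-6 - 7*2²) + 2409 = -2*(-6 - 7*4) + 2409 = -2*(-6 - 28) + 2409 = -2*(-34) + 2409 = 68 + 2409 = 2477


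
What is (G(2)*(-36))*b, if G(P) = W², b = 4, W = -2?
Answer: -576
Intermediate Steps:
G(P) = 4 (G(P) = (-2)² = 4)
(G(2)*(-36))*b = (4*(-36))*4 = -144*4 = -576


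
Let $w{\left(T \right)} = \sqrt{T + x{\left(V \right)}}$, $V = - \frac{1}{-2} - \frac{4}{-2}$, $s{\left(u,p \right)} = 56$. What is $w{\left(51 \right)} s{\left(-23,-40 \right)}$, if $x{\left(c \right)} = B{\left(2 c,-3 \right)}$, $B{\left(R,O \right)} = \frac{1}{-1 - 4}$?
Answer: $\frac{56 \sqrt{1270}}{5} \approx 399.14$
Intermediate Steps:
$B{\left(R,O \right)} = - \frac{1}{5}$ ($B{\left(R,O \right)} = \frac{1}{-5} = - \frac{1}{5}$)
$V = \frac{5}{2}$ ($V = \left(-1\right) \left(- \frac{1}{2}\right) - -2 = \frac{1}{2} + 2 = \frac{5}{2} \approx 2.5$)
$x{\left(c \right)} = - \frac{1}{5}$
$w{\left(T \right)} = \sqrt{- \frac{1}{5} + T}$ ($w{\left(T \right)} = \sqrt{T - \frac{1}{5}} = \sqrt{- \frac{1}{5} + T}$)
$w{\left(51 \right)} s{\left(-23,-40 \right)} = \frac{\sqrt{-5 + 25 \cdot 51}}{5} \cdot 56 = \frac{\sqrt{-5 + 1275}}{5} \cdot 56 = \frac{\sqrt{1270}}{5} \cdot 56 = \frac{56 \sqrt{1270}}{5}$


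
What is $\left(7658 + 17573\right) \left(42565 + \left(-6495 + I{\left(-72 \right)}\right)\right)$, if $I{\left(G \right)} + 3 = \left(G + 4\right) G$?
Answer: $1033537453$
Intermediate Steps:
$I{\left(G \right)} = -3 + G \left(4 + G\right)$ ($I{\left(G \right)} = -3 + \left(G + 4\right) G = -3 + \left(4 + G\right) G = -3 + G \left(4 + G\right)$)
$\left(7658 + 17573\right) \left(42565 + \left(-6495 + I{\left(-72 \right)}\right)\right) = \left(7658 + 17573\right) \left(42565 + \left(-6495 + \left(-3 + \left(-72\right)^{2} + 4 \left(-72\right)\right)\right)\right) = 25231 \left(42565 - 1602\right) = 25231 \cdot 40963 = 1033537453$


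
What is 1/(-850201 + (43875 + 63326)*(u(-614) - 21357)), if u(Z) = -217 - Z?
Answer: -1/2247783161 ≈ -4.4488e-10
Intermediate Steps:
1/(-850201 + (43875 + 63326)*(u(-614) - 21357)) = 1/(-850201 + (43875 + 63326)*((-217 - 1*(-614)) - 21357)) = 1/(-850201 + 107201*((-217 + 614) - 21357)) = 1/(-850201 + 107201*(397 - 21357)) = 1/(-850201 + 107201*(-20960)) = 1/(-850201 - 2246932960) = 1/(-2247783161) = -1/2247783161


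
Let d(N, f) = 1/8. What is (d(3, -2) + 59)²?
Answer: 223729/64 ≈ 3495.8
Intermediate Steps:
d(N, f) = ⅛
(d(3, -2) + 59)² = (⅛ + 59)² = (473/8)² = 223729/64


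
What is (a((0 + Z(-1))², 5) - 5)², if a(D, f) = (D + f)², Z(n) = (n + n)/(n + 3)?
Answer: 961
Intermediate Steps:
Z(n) = 2*n/(3 + n) (Z(n) = (2*n)/(3 + n) = 2*n/(3 + n))
(a((0 + Z(-1))², 5) - 5)² = (((0 + 2*(-1)/(3 - 1))² + 5)² - 5)² = (((0 + 2*(-1)/2)² + 5)² - 5)² = (((0 + 2*(-1)*(½))² + 5)² - 5)² = (((0 - 1)² + 5)² - 5)² = (((-1)² + 5)² - 5)² = ((1 + 5)² - 5)² = (6² - 5)² = (36 - 5)² = 31² = 961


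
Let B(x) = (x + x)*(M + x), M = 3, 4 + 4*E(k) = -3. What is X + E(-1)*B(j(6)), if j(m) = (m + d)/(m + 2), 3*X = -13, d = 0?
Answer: -1361/96 ≈ -14.177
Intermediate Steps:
X = -13/3 (X = (⅓)*(-13) = -13/3 ≈ -4.3333)
E(k) = -7/4 (E(k) = -1 + (¼)*(-3) = -1 - ¾ = -7/4)
j(m) = m/(2 + m) (j(m) = (m + 0)/(m + 2) = m/(2 + m))
B(x) = 2*x*(3 + x) (B(x) = (x + x)*(3 + x) = (2*x)*(3 + x) = 2*x*(3 + x))
X + E(-1)*B(j(6)) = -13/3 - 7*6/(2 + 6)*(3 + 6/(2 + 6))/2 = -13/3 - 7*6/8*(3 + 6/8)/2 = -13/3 - 7*6*(⅛)*(3 + 6*(⅛))/2 = -13/3 - 7*3*(3 + ¾)/(2*4) = -13/3 - 7*3*15/(2*4*4) = -13/3 - 7/4*45/8 = -13/3 - 315/32 = -1361/96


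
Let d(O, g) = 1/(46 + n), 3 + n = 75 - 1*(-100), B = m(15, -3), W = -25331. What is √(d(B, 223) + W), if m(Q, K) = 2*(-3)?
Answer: 3*I*√133758914/218 ≈ 159.16*I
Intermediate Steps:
m(Q, K) = -6
B = -6
n = 172 (n = -3 + (75 - 1*(-100)) = -3 + (75 + 100) = -3 + 175 = 172)
d(O, g) = 1/218 (d(O, g) = 1/(46 + 172) = 1/218)
√(d(B, 223) + W) = √(1/218 - 25331) = √(-5522157/218) = 3*I*√133758914/218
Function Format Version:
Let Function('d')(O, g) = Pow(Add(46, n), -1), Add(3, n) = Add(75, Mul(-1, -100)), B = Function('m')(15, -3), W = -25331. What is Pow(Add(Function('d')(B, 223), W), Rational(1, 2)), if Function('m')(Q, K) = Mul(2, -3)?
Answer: Mul(Rational(3, 218), I, Pow(133758914, Rational(1, 2))) ≈ Mul(159.16, I)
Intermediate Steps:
Function('m')(Q, K) = -6
B = -6
n = 172 (n = Add(-3, Add(75, Mul(-1, -100))) = Add(-3, Add(75, 100)) = Add(-3, 175) = 172)
Function('d')(O, g) = Rational(1, 218) (Function('d')(O, g) = Pow(Add(46, 172), -1) = Pow(218, -1) = Rational(1, 218))
Pow(Add(Function('d')(B, 223), W), Rational(1, 2)) = Pow(Add(Rational(1, 218), -25331), Rational(1, 2)) = Pow(Rational(-5522157, 218), Rational(1, 2)) = Mul(Rational(3, 218), I, Pow(133758914, Rational(1, 2)))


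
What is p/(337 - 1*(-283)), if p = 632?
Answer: 158/155 ≈ 1.0194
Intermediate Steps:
p/(337 - 1*(-283)) = 632/(337 - 1*(-283)) = 632/(337 + 283) = 632/620 = 632*(1/620) = 158/155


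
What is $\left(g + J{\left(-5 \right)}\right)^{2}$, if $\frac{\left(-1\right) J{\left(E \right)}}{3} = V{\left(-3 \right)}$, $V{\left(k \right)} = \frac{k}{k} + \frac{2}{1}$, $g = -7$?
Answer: $256$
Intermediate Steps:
$V{\left(k \right)} = 3$ ($V{\left(k \right)} = 1 + 2 \cdot 1 = 1 + 2 = 3$)
$J{\left(E \right)} = -9$ ($J{\left(E \right)} = \left(-3\right) 3 = -9$)
$\left(g + J{\left(-5 \right)}\right)^{2} = \left(-7 - 9\right)^{2} = \left(-16\right)^{2} = 256$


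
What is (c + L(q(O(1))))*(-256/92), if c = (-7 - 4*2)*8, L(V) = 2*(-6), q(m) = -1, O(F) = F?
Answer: 8448/23 ≈ 367.30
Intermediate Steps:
L(V) = -12
c = -120 (c = (-7 - 8)*8 = -15*8 = -120)
(c + L(q(O(1))))*(-256/92) = (-120 - 12)*(-256/92) = -(-33792)/92 = -132*(-64/23) = 8448/23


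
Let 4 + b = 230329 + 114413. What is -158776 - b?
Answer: -503514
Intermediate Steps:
b = 344738 (b = -4 + (230329 + 114413) = -4 + 344742 = 344738)
-158776 - b = -158776 - 1*344738 = -158776 - 344738 = -503514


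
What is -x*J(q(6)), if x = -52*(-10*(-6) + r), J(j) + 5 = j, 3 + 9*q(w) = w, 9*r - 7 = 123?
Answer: -487760/27 ≈ -18065.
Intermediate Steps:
r = 130/9 (r = 7/9 + (⅑)*123 = 7/9 + 41/3 = 130/9 ≈ 14.444)
q(w) = -⅓ + w/9
J(j) = -5 + j
x = -34840/9 (x = -52*(-10*(-6) + 130/9) = -52*(60 + 130/9) = -52*670/9 = -34840/9 ≈ -3871.1)
-x*J(q(6)) = -(-34840)*(-5 + (-⅓ + (⅑)*6))/9 = -(-34840)*(-5 + (-⅓ + ⅔))/9 = -(-34840)*(-5 + ⅓)/9 = -(-34840)*(-14)/(9*3) = -1*487760/27 = -487760/27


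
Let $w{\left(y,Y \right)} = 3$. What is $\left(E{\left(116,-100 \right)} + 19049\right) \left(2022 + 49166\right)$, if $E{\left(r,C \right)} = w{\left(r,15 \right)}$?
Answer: $975233776$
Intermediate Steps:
$E{\left(r,C \right)} = 3$
$\left(E{\left(116,-100 \right)} + 19049\right) \left(2022 + 49166\right) = \left(3 + 19049\right) \left(2022 + 49166\right) = 19052 \cdot 51188 = 975233776$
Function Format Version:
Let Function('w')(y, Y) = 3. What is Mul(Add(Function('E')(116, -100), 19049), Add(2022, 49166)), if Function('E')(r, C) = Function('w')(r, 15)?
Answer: 975233776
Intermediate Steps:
Function('E')(r, C) = 3
Mul(Add(Function('E')(116, -100), 19049), Add(2022, 49166)) = Mul(Add(3, 19049), Add(2022, 49166)) = Mul(19052, 51188) = 975233776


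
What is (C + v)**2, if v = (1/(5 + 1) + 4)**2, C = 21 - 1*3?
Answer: 1620529/1296 ≈ 1250.4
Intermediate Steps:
C = 18 (C = 21 - 3 = 18)
v = 625/36 (v = (1/6 + 4)**2 = (25/6)**2 = 625/36 ≈ 17.361)
(C + v)**2 = (18 + 625/36)**2 = (1273/36)**2 = 1620529/1296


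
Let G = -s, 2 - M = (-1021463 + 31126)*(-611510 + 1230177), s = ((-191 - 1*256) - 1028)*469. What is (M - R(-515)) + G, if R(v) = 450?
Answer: 612689512106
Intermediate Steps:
s = -691775 (s = ((-191 - 256) - 1028)*469 = (-447 - 1028)*469 = -1475*469 = -691775)
M = 612688820781 (M = 2 - (-1021463 + 31126)*(-611510 + 1230177) = 2 - (-990337)*618667 = 2 - 1*(-612688820779) = 2 + 612688820779 = 612688820781)
G = 691775 (G = -1*(-691775) = 691775)
(M - R(-515)) + G = (612688820781 - 1*450) + 691775 = (612688820781 - 450) + 691775 = 612688820331 + 691775 = 612689512106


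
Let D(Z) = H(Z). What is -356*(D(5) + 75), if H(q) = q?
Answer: -28480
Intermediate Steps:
D(Z) = Z
-356*(D(5) + 75) = -356*(5 + 75) = -356*80 = -28480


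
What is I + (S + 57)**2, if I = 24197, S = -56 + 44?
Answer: 26222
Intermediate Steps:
S = -12
I + (S + 57)**2 = 24197 + (-12 + 57)**2 = 24197 + 45**2 = 24197 + 2025 = 26222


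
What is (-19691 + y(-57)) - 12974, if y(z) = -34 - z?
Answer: -32642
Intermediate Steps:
(-19691 + y(-57)) - 12974 = (-19691 + (-34 - 1*(-57))) - 12974 = (-19691 + (-34 + 57)) - 12974 = (-19691 + 23) - 12974 = -19668 - 12974 = -32642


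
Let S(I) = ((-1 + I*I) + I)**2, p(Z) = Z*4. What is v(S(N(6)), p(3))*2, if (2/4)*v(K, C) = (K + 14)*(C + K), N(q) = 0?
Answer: 780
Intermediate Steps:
p(Z) = 4*Z
S(I) = (-1 + I + I**2)**2 (S(I) = ((-1 + I**2) + I)**2 = (-1 + I + I**2)**2)
v(K, C) = 2*(14 + K)*(C + K) (v(K, C) = 2*((K + 14)*(C + K)) = 2*((14 + K)*(C + K)) = 2*(14 + K)*(C + K))
v(S(N(6)), p(3))*2 = (2*((-1 + 0 + 0**2)**2)**2 + 28*(4*3) + 28*(-1 + 0 + 0**2)**2 + 2*(4*3)*(-1 + 0 + 0**2)**2)*2 = (2*((-1 + 0 + 0)**2)**2 + 28*12 + 28*(-1 + 0 + 0)**2 + 2*12*(-1 + 0 + 0)**2)*2 = (2*((-1)**2)**2 + 336 + 28*(-1)**2 + 2*12*(-1)**2)*2 = (2*1**2 + 336 + 28*1 + 2*12*1)*2 = (2*1 + 336 + 28 + 24)*2 = (2 + 336 + 28 + 24)*2 = 390*2 = 780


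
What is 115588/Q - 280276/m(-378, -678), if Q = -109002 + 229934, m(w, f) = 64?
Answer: -2117933725/483728 ≈ -4378.4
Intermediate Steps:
Q = 120932
115588/Q - 280276/m(-378, -678) = 115588/120932 - 280276/64 = 115588*(1/120932) - 280276*1/64 = 28897/30233 - 70069/16 = -2117933725/483728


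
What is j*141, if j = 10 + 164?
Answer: 24534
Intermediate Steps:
j = 174
j*141 = 174*141 = 24534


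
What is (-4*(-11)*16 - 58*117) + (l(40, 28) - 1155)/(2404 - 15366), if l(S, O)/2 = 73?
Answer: -78833875/12962 ≈ -6081.9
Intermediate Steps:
l(S, O) = 146 (l(S, O) = 2*73 = 146)
(-4*(-11)*16 - 58*117) + (l(40, 28) - 1155)/(2404 - 15366) = (-4*(-11)*16 - 58*117) + (146 - 1155)/(2404 - 15366) = (44*16 - 6786) - 1009/(-12962) = (704 - 6786) - 1009*(-1/12962) = -6082 + 1009/12962 = -78833875/12962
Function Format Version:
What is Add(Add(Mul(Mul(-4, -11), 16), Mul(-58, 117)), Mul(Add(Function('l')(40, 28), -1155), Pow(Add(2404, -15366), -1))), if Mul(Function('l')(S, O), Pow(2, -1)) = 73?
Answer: Rational(-78833875, 12962) ≈ -6081.9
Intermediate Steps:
Function('l')(S, O) = 146 (Function('l')(S, O) = Mul(2, 73) = 146)
Add(Add(Mul(Mul(-4, -11), 16), Mul(-58, 117)), Mul(Add(Function('l')(40, 28), -1155), Pow(Add(2404, -15366), -1))) = Add(Add(Mul(Mul(-4, -11), 16), Mul(-58, 117)), Mul(Add(146, -1155), Pow(Add(2404, -15366), -1))) = Add(Add(Mul(44, 16), -6786), Mul(-1009, Pow(-12962, -1))) = Add(Add(704, -6786), Mul(-1009, Rational(-1, 12962))) = Add(-6082, Rational(1009, 12962)) = Rational(-78833875, 12962)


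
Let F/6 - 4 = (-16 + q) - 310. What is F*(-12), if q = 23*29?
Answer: -24840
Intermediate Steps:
q = 667
F = 2070 (F = 24 + 6*((-16 + 667) - 310) = 24 + 6*(651 - 310) = 24 + 6*341 = 24 + 2046 = 2070)
F*(-12) = 2070*(-12) = -24840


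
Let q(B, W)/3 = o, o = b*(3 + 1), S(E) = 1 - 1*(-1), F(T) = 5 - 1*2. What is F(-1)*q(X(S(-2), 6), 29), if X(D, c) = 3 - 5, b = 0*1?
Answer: 0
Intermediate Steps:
F(T) = 3 (F(T) = 5 - 2 = 3)
b = 0
S(E) = 2 (S(E) = 1 + 1 = 2)
o = 0 (o = 0*(3 + 1) = 0*4 = 0)
X(D, c) = -2
q(B, W) = 0 (q(B, W) = 3*0 = 0)
F(-1)*q(X(S(-2), 6), 29) = 3*0 = 0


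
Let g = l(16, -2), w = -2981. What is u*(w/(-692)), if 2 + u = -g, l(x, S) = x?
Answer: -26829/346 ≈ -77.540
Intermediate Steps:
g = 16
u = -18 (u = -2 - 1*16 = -2 - 16 = -18)
u*(w/(-692)) = -(-53658)/(-692) = -(-53658)*(-1)/692 = -18*2981/692 = -26829/346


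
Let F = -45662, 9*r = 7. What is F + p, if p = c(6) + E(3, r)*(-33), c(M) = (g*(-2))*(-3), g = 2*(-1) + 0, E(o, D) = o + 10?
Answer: -46103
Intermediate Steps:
r = 7/9 (r = (1/9)*7 = 7/9 ≈ 0.77778)
E(o, D) = 10 + o
g = -2 (g = -2 + 0 = -2)
c(M) = -12 (c(M) = -2*(-2)*(-3) = 4*(-3) = -12)
p = -441 (p = -12 + (10 + 3)*(-33) = -12 + 13*(-33) = -12 - 429 = -441)
F + p = -45662 - 441 = -46103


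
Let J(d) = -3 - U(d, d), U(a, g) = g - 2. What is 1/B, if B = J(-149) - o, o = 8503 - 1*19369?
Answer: 1/11014 ≈ 9.0793e-5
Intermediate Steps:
U(a, g) = -2 + g
J(d) = -1 - d (J(d) = -3 - (-2 + d) = -3 + (2 - d) = -1 - d)
o = -10866 (o = 8503 - 19369 = -10866)
B = 11014 (B = (-1 - 1*(-149)) - 1*(-10866) = (-1 + 149) + 10866 = 148 + 10866 = 11014)
1/B = 1/11014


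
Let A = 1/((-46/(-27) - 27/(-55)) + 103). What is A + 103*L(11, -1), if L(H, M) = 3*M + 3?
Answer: 1485/156214 ≈ 0.0095062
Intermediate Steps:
A = 1485/156214 (A = 1/((-46*(-1/27) - 27*(-1/55)) + 103) = 1/((46/27 + 27/55) + 103) = 1/(3259/1485 + 103) = 1/(156214/1485) = 1485/156214 ≈ 0.0095062)
L(H, M) = 3 + 3*M
A + 103*L(11, -1) = 1485/156214 + 103*(3 + 3*(-1)) = 1485/156214 + 103*(3 - 3) = 1485/156214 + 103*0 = 1485/156214 + 0 = 1485/156214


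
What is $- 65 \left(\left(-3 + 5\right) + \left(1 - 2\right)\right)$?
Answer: $-65$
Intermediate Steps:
$- 65 \left(\left(-3 + 5\right) + \left(1 - 2\right)\right) = - 65 \left(2 - 1\right) = \left(-65\right) 1 = -65$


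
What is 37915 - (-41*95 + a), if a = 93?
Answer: 41717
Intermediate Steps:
37915 - (-41*95 + a) = 37915 - (-41*95 + 93) = 37915 - (-3895 + 93) = 37915 - 1*(-3802) = 37915 + 3802 = 41717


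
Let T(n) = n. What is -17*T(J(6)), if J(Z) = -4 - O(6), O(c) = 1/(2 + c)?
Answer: 561/8 ≈ 70.125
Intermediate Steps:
J(Z) = -33/8 (J(Z) = -4 - 1/(2 + 6) = -4 - 1/8 = -33/8)
-17*T(J(6)) = -17*(-33/8) = 561/8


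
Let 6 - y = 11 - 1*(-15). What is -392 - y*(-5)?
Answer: -492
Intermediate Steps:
y = -20 (y = 6 - (11 - 1*(-15)) = 6 - (11 + 15) = 6 - 1*26 = 6 - 26 = -20)
-392 - y*(-5) = -392 - (-20)*(-5) = -392 - 1*100 = -392 - 100 = -492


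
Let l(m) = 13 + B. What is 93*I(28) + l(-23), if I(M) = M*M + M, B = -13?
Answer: 75516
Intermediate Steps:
I(M) = M + M**2 (I(M) = M**2 + M = M + M**2)
l(m) = 0 (l(m) = 13 - 13 = 0)
93*I(28) + l(-23) = 93*(28*(1 + 28)) + 0 = 93*(28*29) + 0 = 93*812 + 0 = 75516 + 0 = 75516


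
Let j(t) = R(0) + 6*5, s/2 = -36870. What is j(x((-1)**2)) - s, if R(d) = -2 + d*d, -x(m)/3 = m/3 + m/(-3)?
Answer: 73768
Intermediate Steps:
s = -73740 (s = 2*(-36870) = -73740)
x(m) = 0 (x(m) = -3*(m/3 + m/(-3)) = -3*(m*(1/3) + m*(-1/3)) = -3*(m/3 - m/3) = -3*0 = 0)
R(d) = -2 + d**2
j(t) = 28 (j(t) = (-2 + 0**2) + 6*5 = (-2 + 0) + 30 = -2 + 30 = 28)
j(x((-1)**2)) - s = 28 - 1*(-73740) = 28 + 73740 = 73768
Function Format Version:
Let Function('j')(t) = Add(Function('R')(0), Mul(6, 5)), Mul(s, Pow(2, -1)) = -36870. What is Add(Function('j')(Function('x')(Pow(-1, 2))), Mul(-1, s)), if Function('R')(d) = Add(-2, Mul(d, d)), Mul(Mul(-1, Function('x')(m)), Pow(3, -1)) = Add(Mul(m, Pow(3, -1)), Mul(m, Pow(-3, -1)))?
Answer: 73768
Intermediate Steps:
s = -73740 (s = Mul(2, -36870) = -73740)
Function('x')(m) = 0 (Function('x')(m) = Mul(-3, Add(Mul(m, Pow(3, -1)), Mul(m, Pow(-3, -1)))) = Mul(-3, Add(Mul(m, Rational(1, 3)), Mul(m, Rational(-1, 3)))) = Mul(-3, Add(Mul(Rational(1, 3), m), Mul(Rational(-1, 3), m))) = Mul(-3, 0) = 0)
Function('R')(d) = Add(-2, Pow(d, 2))
Function('j')(t) = 28 (Function('j')(t) = Add(Add(-2, Pow(0, 2)), Mul(6, 5)) = Add(Add(-2, 0), 30) = Add(-2, 30) = 28)
Add(Function('j')(Function('x')(Pow(-1, 2))), Mul(-1, s)) = Add(28, Mul(-1, -73740)) = Add(28, 73740) = 73768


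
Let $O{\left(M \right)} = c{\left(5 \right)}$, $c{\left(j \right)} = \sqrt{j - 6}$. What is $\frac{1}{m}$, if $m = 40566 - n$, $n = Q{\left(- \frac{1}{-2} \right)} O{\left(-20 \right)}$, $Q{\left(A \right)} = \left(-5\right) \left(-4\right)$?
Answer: $\frac{20283}{822800378} + \frac{5 i}{411400189} \approx 2.4651 \cdot 10^{-5} + 1.2154 \cdot 10^{-8} i$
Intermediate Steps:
$c{\left(j \right)} = \sqrt{-6 + j}$
$O{\left(M \right)} = i$ ($O{\left(M \right)} = \sqrt{-6 + 5} = \sqrt{-1} = i$)
$Q{\left(A \right)} = 20$
$n = 20 i \approx 20.0 i$
$m = 40566 - 20 i \approx 40566.0 - 20.0 i$
$\frac{1}{m} = \frac{1}{40566 - 20 i} = \frac{40566 + 20 i}{1645600756}$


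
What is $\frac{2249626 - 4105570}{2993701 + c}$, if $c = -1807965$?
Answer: $- \frac{231993}{148217} \approx -1.5652$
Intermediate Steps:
$\frac{2249626 - 4105570}{2993701 + c} = \frac{2249626 - 4105570}{2993701 - 1807965} = - \frac{1855944}{1185736} = \left(-1855944\right) \frac{1}{1185736} = - \frac{231993}{148217}$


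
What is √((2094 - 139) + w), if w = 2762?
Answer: √4717 ≈ 68.680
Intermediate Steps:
√((2094 - 139) + w) = √((2094 - 139) + 2762) = √(1955 + 2762) = √4717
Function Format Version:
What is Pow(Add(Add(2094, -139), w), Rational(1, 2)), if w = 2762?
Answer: Pow(4717, Rational(1, 2)) ≈ 68.680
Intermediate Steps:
Pow(Add(Add(2094, -139), w), Rational(1, 2)) = Pow(Add(Add(2094, -139), 2762), Rational(1, 2)) = Pow(Add(1955, 2762), Rational(1, 2)) = Pow(4717, Rational(1, 2))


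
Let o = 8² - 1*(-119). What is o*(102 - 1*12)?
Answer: 16470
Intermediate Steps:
o = 183 (o = 64 + 119 = 183)
o*(102 - 1*12) = 183*(102 - 1*12) = 183*(102 - 12) = 183*90 = 16470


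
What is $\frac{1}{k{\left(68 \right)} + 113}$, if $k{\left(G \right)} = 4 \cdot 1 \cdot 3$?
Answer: $\frac{1}{125} \approx 0.008$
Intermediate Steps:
$k{\left(G \right)} = 12$ ($k{\left(G \right)} = 4 \cdot 3 = 12$)
$\frac{1}{k{\left(68 \right)} + 113} = \frac{1}{12 + 113} = \frac{1}{125}$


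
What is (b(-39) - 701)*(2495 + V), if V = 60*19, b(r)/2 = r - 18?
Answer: -2962525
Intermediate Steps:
b(r) = -36 + 2*r (b(r) = 2*(r - 18) = 2*(-18 + r) = -36 + 2*r)
V = 1140
(b(-39) - 701)*(2495 + V) = ((-36 + 2*(-39)) - 701)*(2495 + 1140) = ((-36 - 78) - 701)*3635 = (-114 - 701)*3635 = -815*3635 = -2962525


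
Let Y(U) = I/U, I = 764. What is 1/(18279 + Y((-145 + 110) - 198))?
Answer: 233/4258243 ≈ 5.4717e-5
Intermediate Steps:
Y(U) = 764/U
1/(18279 + Y((-145 + 110) - 198)) = 1/(18279 + 764/((-145 + 110) - 198)) = 1/(18279 + 764/(-35 - 198)) = 1/(18279 + 764/(-233)) = 1/(18279 + 764*(-1/233)) = 1/(18279 - 764/233) = 1/(4258243/233) = 233/4258243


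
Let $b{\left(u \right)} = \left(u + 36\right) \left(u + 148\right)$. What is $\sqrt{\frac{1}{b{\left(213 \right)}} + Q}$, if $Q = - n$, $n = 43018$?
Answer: $\frac{i \sqrt{962844405249}}{4731} \approx 207.41 i$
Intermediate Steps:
$b{\left(u \right)} = \left(36 + u\right) \left(148 + u\right)$
$Q = -43018$ ($Q = \left(-1\right) 43018 = -43018$)
$\sqrt{\frac{1}{b{\left(213 \right)}} + Q} = \sqrt{\frac{1}{5328 + 213^{2} + 184 \cdot 213} - 43018} = \sqrt{\frac{1}{5328 + 45369 + 39192} - 43018} = \sqrt{\frac{1}{89889} - 43018} = \sqrt{- \frac{3866845001}{89889}} = \frac{i \sqrt{962844405249}}{4731}$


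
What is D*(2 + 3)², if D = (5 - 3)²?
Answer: 100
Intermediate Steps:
D = 4 (D = 2² = 4)
D*(2 + 3)² = 4*(2 + 3)² = 4*5² = 4*25 = 100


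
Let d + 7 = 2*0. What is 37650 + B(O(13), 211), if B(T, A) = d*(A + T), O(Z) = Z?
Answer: 36082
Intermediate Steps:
d = -7 (d = -7 + 2*0 = -7 + 0 = -7)
B(T, A) = -7*A - 7*T (B(T, A) = -7*(A + T) = -7*A - 7*T)
37650 + B(O(13), 211) = 37650 + (-7*211 - 7*13) = 37650 + (-1477 - 91) = 37650 - 1568 = 36082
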